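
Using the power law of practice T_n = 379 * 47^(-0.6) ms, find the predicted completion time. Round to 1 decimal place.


T_n = 379 * 47^(-0.6)
47^(-0.6) = 0.099252
T_n = 379 * 0.099252
= 37.6 ms


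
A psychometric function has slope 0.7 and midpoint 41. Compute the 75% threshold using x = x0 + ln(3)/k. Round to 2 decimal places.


At P = 0.75: 0.75 = 1/(1 + e^(-k*(x-x0)))
Solving: e^(-k*(x-x0)) = 1/3
x = x0 + ln(3)/k
ln(3) = 1.0986
x = 41 + 1.0986/0.7
= 41 + 1.5694
= 42.57


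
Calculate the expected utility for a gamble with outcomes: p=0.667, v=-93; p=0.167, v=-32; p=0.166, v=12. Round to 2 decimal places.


EU = sum(p_i * v_i)
0.667 * -93 = -62.031
0.167 * -32 = -5.344
0.166 * 12 = 1.992
EU = -62.031 + -5.344 + 1.992
= -65.38


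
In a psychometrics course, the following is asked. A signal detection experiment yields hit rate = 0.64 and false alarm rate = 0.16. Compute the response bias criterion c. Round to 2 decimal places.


c = -0.5 * (z(HR) + z(FAR))
z(0.64) = 0.3585
z(0.16) = -0.9945
c = -0.5 * (0.3585 + -0.9945)
= -0.5 * -0.636
= 0.32


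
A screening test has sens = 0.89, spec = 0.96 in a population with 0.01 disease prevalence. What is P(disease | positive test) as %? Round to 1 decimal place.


PPV = (sens * prev) / (sens * prev + (1-spec) * (1-prev))
Numerator = 0.89 * 0.01 = 0.0089
P(positive and no disease) = (1 - spec) * (1 - prev) = (1 - 0.96) * (1 - 0.01) = 0.0396
Denominator = 0.0089 + 0.0396 = 0.0485
PPV = 0.0089 / 0.0485 = 0.183505
As percentage = 18.4


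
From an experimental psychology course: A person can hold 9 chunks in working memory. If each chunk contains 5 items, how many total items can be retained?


Total items = chunks * items_per_chunk
= 9 * 5
= 45


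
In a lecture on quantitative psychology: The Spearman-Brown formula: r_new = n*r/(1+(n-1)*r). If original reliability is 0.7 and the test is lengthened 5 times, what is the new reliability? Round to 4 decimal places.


r_new = n*r / (1 + (n-1)*r)
Numerator = 5 * 0.7 = 3.5
Denominator = 1 + 4 * 0.7 = 3.8
r_new = 3.5 / 3.8
= 0.9211


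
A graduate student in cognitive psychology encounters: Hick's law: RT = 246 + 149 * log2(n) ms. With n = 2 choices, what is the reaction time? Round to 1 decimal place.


RT = 246 + 149 * log2(2)
log2(2) = 1.0
RT = 246 + 149 * 1.0
= 246 + 149.0
= 395.0 ms


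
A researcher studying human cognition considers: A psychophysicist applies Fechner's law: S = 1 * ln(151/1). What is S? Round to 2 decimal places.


S = 1 * ln(151/1)
I/I0 = 151.0
ln(151.0) = 5.0173
S = 1 * 5.0173
= 5.02


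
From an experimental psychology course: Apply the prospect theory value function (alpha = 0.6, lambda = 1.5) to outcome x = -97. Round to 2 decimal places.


Since x = -97 < 0, use v(x) = -lambda*(-x)^alpha
(-x) = 97
97^0.6 = 15.5619
v(-97) = -1.5 * 15.5619
= -23.34


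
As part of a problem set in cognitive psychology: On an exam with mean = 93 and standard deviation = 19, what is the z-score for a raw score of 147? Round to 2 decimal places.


z = (X - mu) / sigma
= (147 - 93) / 19
= 54 / 19
= 2.84


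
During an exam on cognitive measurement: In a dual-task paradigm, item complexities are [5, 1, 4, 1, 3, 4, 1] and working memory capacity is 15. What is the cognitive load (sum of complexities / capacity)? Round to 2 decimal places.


Total complexity = 5 + 1 + 4 + 1 + 3 + 4 + 1 = 19
Load = total / capacity = 19 / 15
= 1.27


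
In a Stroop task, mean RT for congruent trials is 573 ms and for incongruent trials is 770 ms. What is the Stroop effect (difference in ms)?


Stroop effect = RT(incongruent) - RT(congruent)
= 770 - 573
= 197 ms


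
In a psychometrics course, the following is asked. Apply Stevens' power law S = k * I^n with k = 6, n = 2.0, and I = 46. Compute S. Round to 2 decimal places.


S = 6 * 46^2.0
46^2.0 = 2116.0
S = 6 * 2116.0
= 12696.00


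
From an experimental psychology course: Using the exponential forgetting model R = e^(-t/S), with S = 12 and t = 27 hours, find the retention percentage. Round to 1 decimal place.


R = e^(-t/S)
-t/S = -27/12 = -2.25
R = e^(-2.25) = 0.105399
Percentage = 0.105399 * 100
= 10.5


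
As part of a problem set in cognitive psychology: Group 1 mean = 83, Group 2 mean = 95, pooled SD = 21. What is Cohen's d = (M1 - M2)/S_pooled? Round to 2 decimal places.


Cohen's d = (M1 - M2) / S_pooled
= (83 - 95) / 21
= -12 / 21
= -0.57


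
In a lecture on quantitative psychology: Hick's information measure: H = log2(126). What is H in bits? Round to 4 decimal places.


H = log2(n)
H = log2(126)
= 6.9773


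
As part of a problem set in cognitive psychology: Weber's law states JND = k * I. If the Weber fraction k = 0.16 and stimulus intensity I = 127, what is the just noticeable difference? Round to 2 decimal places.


JND = k * I
JND = 0.16 * 127
= 20.32


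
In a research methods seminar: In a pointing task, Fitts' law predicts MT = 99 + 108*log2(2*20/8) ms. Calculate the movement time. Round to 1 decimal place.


MT = 99 + 108 * log2(2*20/8)
2D/W = 5.0
log2(5.0) = 2.3219
MT = 99 + 108 * 2.3219
= 349.8 ms


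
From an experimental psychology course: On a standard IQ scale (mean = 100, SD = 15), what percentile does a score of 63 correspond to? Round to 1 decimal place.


z = (IQ - mean) / SD
z = (63 - 100) / 15 = -2.4667
Percentile = Phi(-2.4667) * 100
Phi(-2.4667) = 0.006818
= 0.7


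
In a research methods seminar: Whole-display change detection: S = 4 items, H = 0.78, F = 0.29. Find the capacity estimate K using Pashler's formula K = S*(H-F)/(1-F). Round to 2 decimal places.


K = S * (H - F) / (1 - F)
H - F = 0.49
1 - F = 0.71
K = 4 * 0.49 / 0.71
= 2.76


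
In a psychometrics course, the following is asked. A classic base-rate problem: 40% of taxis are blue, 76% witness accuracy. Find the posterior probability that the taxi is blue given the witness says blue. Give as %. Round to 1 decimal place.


P(blue | says blue) = P(says blue | blue)*P(blue) / [P(says blue | blue)*P(blue) + P(says blue | not blue)*P(not blue)]
Numerator = 0.76 * 0.4 = 0.304
False identification = 0.24 * 0.6 = 0.144
P = 0.304 / (0.304 + 0.144)
= 0.304 / 0.448
As percentage = 67.9


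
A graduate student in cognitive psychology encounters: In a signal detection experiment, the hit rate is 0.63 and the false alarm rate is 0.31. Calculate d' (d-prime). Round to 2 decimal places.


d' = z(HR) - z(FAR)
z(0.63) = 0.3319
z(0.31) = -0.4959
d' = 0.3319 - -0.4959
= 0.83


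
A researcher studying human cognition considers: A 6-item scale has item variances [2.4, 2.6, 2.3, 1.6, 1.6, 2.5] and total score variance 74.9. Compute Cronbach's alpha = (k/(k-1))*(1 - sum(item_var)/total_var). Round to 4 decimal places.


alpha = (k/(k-1)) * (1 - sum(s_i^2)/s_total^2)
sum(item variances) = 13.0
k/(k-1) = 6/5 = 1.2
1 - 13.0/74.9 = 1 - 0.173565 = 0.826435
alpha = 1.2 * 0.826435
= 0.9917


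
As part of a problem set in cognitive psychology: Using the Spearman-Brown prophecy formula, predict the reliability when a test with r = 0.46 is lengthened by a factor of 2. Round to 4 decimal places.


r_new = n*r / (1 + (n-1)*r)
Numerator = 2 * 0.46 = 0.92
Denominator = 1 + 1 * 0.46 = 1.46
r_new = 0.92 / 1.46
= 0.6301


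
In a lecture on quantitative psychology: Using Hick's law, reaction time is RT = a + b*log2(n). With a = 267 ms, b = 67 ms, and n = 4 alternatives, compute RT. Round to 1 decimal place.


RT = 267 + 67 * log2(4)
log2(4) = 2.0
RT = 267 + 67 * 2.0
= 267 + 134.0
= 401.0 ms


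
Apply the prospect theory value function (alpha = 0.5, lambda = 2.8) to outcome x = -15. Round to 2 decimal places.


Since x = -15 < 0, use v(x) = -lambda*(-x)^alpha
(-x) = 15
15^0.5 = 3.873
v(-15) = -2.8 * 3.873
= -10.84


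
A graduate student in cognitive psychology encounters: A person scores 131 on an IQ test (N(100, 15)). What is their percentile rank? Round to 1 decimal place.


z = (IQ - mean) / SD
z = (131 - 100) / 15 = 2.0667
Percentile = Phi(2.0667) * 100
Phi(2.0667) = 0.980619
= 98.1


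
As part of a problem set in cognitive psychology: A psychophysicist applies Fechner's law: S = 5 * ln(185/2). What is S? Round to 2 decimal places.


S = 5 * ln(185/2)
I/I0 = 92.5
ln(92.5) = 4.5272
S = 5 * 4.5272
= 22.64


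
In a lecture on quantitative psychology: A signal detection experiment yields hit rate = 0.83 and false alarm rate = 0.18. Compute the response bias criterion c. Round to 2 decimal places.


c = -0.5 * (z(HR) + z(FAR))
z(0.83) = 0.9542
z(0.18) = -0.9154
c = -0.5 * (0.9542 + -0.9154)
= -0.5 * 0.0388
= -0.02


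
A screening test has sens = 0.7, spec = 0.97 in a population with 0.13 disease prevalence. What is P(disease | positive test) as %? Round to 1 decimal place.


PPV = (sens * prev) / (sens * prev + (1-spec) * (1-prev))
Numerator = 0.7 * 0.13 = 0.091
P(positive and no disease) = (1 - spec) * (1 - prev) = (1 - 0.97) * (1 - 0.13) = 0.0261
Denominator = 0.091 + 0.0261 = 0.1171
PPV = 0.091 / 0.1171 = 0.777114
As percentage = 77.7


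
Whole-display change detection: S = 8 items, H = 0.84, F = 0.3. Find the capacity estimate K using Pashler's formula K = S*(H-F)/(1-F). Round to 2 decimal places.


K = S * (H - F) / (1 - F)
H - F = 0.54
1 - F = 0.7
K = 8 * 0.54 / 0.7
= 6.17


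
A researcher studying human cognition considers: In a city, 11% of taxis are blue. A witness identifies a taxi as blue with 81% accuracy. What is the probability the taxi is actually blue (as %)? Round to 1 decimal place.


P(blue | says blue) = P(says blue | blue)*P(blue) / [P(says blue | blue)*P(blue) + P(says blue | not blue)*P(not blue)]
Numerator = 0.81 * 0.11 = 0.0891
False identification = 0.19 * 0.89 = 0.1691
P = 0.0891 / (0.0891 + 0.1691)
= 0.0891 / 0.2582
As percentage = 34.5


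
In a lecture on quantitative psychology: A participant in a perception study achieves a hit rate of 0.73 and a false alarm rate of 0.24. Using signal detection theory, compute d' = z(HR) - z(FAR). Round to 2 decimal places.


d' = z(HR) - z(FAR)
z(0.73) = 0.6128
z(0.24) = -0.7063
d' = 0.6128 - -0.7063
= 1.32


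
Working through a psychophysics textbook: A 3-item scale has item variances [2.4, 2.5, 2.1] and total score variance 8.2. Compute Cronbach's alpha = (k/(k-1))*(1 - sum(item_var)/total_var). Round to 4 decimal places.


alpha = (k/(k-1)) * (1 - sum(s_i^2)/s_total^2)
sum(item variances) = 7.0
k/(k-1) = 3/2 = 1.5
1 - 7.0/8.2 = 1 - 0.853659 = 0.146341
alpha = 1.5 * 0.146341
= 0.2195


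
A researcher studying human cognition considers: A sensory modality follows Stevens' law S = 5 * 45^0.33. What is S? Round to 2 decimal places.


S = 5 * 45^0.33
45^0.33 = 3.512
S = 5 * 3.512
= 17.56


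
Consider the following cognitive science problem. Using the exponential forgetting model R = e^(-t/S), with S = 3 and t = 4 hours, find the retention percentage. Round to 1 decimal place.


R = e^(-t/S)
-t/S = -4/3 = -1.333333
R = e^(-1.333333) = 0.263597
Percentage = 0.263597 * 100
= 26.4


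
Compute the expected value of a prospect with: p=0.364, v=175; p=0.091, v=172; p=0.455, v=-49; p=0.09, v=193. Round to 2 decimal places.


EU = sum(p_i * v_i)
0.364 * 175 = 63.7
0.091 * 172 = 15.652
0.455 * -49 = -22.295
0.09 * 193 = 17.37
EU = 63.7 + 15.652 + -22.295 + 17.37
= 74.43


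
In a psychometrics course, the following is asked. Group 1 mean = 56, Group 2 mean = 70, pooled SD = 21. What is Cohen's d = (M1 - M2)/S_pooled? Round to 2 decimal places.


Cohen's d = (M1 - M2) / S_pooled
= (56 - 70) / 21
= -14 / 21
= -0.67


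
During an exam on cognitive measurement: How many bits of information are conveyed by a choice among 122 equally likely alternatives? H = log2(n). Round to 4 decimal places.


H = log2(n)
H = log2(122)
= 6.9307


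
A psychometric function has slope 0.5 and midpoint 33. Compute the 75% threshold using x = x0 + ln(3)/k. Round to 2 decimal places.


At P = 0.75: 0.75 = 1/(1 + e^(-k*(x-x0)))
Solving: e^(-k*(x-x0)) = 1/3
x = x0 + ln(3)/k
ln(3) = 1.0986
x = 33 + 1.0986/0.5
= 33 + 2.1972
= 35.20


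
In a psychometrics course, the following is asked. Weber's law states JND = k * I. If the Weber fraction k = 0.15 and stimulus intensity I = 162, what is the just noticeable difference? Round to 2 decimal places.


JND = k * I
JND = 0.15 * 162
= 24.30


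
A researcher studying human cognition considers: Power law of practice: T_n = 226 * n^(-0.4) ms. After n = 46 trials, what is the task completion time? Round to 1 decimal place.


T_n = 226 * 46^(-0.4)
46^(-0.4) = 0.216221
T_n = 226 * 0.216221
= 48.9 ms


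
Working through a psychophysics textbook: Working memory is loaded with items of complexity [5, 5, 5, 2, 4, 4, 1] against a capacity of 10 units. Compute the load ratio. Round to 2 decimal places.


Total complexity = 5 + 5 + 5 + 2 + 4 + 4 + 1 = 26
Load = total / capacity = 26 / 10
= 2.60


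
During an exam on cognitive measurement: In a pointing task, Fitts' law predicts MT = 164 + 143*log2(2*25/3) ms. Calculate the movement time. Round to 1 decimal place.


MT = 164 + 143 * log2(2*25/3)
2D/W = 16.666667
log2(16.666667) = 4.0589
MT = 164 + 143 * 4.0589
= 744.4 ms


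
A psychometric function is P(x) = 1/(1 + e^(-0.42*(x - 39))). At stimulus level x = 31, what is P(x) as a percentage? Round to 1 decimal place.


P(x) = 1/(1 + e^(-0.42*(31 - 39)))
Exponent = -0.42 * -8 = 3.36
e^(3.36) = 28.789191
P = 1/(1 + 28.789191) = 0.033569
Percentage = 3.4


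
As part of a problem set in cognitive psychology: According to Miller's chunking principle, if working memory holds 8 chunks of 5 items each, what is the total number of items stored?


Total items = chunks * items_per_chunk
= 8 * 5
= 40


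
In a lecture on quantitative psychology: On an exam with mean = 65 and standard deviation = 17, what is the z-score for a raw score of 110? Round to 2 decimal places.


z = (X - mu) / sigma
= (110 - 65) / 17
= 45 / 17
= 2.65


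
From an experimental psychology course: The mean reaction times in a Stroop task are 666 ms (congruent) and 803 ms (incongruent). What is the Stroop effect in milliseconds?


Stroop effect = RT(incongruent) - RT(congruent)
= 803 - 666
= 137 ms


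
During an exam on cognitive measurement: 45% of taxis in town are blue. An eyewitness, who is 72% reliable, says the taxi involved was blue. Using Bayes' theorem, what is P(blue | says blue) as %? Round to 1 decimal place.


P(blue | says blue) = P(says blue | blue)*P(blue) / [P(says blue | blue)*P(blue) + P(says blue | not blue)*P(not blue)]
Numerator = 0.72 * 0.45 = 0.324
False identification = 0.28 * 0.55 = 0.154
P = 0.324 / (0.324 + 0.154)
= 0.324 / 0.478
As percentage = 67.8


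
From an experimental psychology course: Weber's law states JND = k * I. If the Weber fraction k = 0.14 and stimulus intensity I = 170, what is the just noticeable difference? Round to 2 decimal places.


JND = k * I
JND = 0.14 * 170
= 23.80


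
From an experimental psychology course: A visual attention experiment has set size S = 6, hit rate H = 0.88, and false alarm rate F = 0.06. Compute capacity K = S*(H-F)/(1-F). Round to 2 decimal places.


K = S * (H - F) / (1 - F)
H - F = 0.82
1 - F = 0.94
K = 6 * 0.82 / 0.94
= 5.23


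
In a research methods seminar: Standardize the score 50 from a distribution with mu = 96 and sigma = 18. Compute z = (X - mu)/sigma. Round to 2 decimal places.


z = (X - mu) / sigma
= (50 - 96) / 18
= -46 / 18
= -2.56


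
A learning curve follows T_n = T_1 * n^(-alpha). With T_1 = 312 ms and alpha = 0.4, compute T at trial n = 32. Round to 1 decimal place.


T_n = 312 * 32^(-0.4)
32^(-0.4) = 0.25
T_n = 312 * 0.25
= 78.0 ms


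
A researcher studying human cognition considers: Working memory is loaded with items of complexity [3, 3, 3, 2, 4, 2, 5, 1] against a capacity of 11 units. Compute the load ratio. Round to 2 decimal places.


Total complexity = 3 + 3 + 3 + 2 + 4 + 2 + 5 + 1 = 23
Load = total / capacity = 23 / 11
= 2.09


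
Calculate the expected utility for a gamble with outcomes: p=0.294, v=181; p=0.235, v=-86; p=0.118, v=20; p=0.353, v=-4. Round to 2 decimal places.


EU = sum(p_i * v_i)
0.294 * 181 = 53.214
0.235 * -86 = -20.21
0.118 * 20 = 2.36
0.353 * -4 = -1.412
EU = 53.214 + -20.21 + 2.36 + -1.412
= 33.95


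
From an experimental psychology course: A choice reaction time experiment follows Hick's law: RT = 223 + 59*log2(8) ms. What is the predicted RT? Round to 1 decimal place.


RT = 223 + 59 * log2(8)
log2(8) = 3.0
RT = 223 + 59 * 3.0
= 223 + 177.0
= 400.0 ms


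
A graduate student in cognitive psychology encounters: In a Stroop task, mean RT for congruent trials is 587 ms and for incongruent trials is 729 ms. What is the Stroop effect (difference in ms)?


Stroop effect = RT(incongruent) - RT(congruent)
= 729 - 587
= 142 ms


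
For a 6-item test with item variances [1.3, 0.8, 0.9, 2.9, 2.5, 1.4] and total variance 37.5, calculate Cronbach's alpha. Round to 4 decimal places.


alpha = (k/(k-1)) * (1 - sum(s_i^2)/s_total^2)
sum(item variances) = 9.8
k/(k-1) = 6/5 = 1.2
1 - 9.8/37.5 = 1 - 0.261333 = 0.738667
alpha = 1.2 * 0.738667
= 0.8864


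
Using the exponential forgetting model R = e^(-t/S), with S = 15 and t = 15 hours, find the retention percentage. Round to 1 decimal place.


R = e^(-t/S)
-t/S = -15/15 = -1.0
R = e^(-1.0) = 0.367879
Percentage = 0.367879 * 100
= 36.8


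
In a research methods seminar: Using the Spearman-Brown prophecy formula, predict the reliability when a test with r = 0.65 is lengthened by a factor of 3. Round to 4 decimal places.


r_new = n*r / (1 + (n-1)*r)
Numerator = 3 * 0.65 = 1.95
Denominator = 1 + 2 * 0.65 = 2.3
r_new = 1.95 / 2.3
= 0.8478


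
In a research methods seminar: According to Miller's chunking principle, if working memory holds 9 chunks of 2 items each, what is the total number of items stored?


Total items = chunks * items_per_chunk
= 9 * 2
= 18


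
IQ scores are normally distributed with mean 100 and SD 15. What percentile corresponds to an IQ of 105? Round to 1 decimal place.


z = (IQ - mean) / SD
z = (105 - 100) / 15 = 0.3333
Percentile = Phi(0.3333) * 100
Phi(0.3333) = 0.630546
= 63.1


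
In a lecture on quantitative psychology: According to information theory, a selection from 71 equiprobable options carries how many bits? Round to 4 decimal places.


H = log2(n)
H = log2(71)
= 6.1497


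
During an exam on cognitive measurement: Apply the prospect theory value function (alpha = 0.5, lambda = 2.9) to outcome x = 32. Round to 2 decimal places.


Since x = 32 >= 0, use v(x) = x^0.5
32^0.5 = 5.6569
v(32) = 5.66


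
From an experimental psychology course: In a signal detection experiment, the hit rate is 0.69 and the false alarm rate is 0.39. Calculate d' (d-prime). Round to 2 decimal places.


d' = z(HR) - z(FAR)
z(0.69) = 0.4959
z(0.39) = -0.2793
d' = 0.4959 - -0.2793
= 0.78


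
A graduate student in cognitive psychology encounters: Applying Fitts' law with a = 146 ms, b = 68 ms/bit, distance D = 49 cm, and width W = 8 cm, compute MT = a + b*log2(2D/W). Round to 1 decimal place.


MT = 146 + 68 * log2(2*49/8)
2D/W = 12.25
log2(12.25) = 3.6147
MT = 146 + 68 * 3.6147
= 391.8 ms


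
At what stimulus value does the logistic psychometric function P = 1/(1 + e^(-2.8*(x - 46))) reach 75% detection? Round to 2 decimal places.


At P = 0.75: 0.75 = 1/(1 + e^(-k*(x-x0)))
Solving: e^(-k*(x-x0)) = 1/3
x = x0 + ln(3)/k
ln(3) = 1.0986
x = 46 + 1.0986/2.8
= 46 + 0.3924
= 46.39


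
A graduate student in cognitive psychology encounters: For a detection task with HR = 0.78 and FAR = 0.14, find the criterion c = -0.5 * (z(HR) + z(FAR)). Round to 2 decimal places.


c = -0.5 * (z(HR) + z(FAR))
z(0.78) = 0.7722
z(0.14) = -1.0803
c = -0.5 * (0.7722 + -1.0803)
= -0.5 * -0.3081
= 0.15


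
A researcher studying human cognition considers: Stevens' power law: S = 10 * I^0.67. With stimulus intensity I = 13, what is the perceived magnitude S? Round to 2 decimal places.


S = 10 * 13^0.67
13^0.67 = 5.5762
S = 10 * 5.5762
= 55.76


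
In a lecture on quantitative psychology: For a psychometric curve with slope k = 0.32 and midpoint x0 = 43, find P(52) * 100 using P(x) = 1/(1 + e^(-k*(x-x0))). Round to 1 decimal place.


P(x) = 1/(1 + e^(-0.32*(52 - 43)))
Exponent = -0.32 * 9 = -2.88
e^(-2.88) = 0.056135
P = 1/(1 + 0.056135) = 0.946849
Percentage = 94.7


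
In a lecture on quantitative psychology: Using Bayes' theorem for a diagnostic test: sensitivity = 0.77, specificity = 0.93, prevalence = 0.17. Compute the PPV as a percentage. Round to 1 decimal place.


PPV = (sens * prev) / (sens * prev + (1-spec) * (1-prev))
Numerator = 0.77 * 0.17 = 0.1309
P(positive and no disease) = (1 - spec) * (1 - prev) = (1 - 0.93) * (1 - 0.17) = 0.0581
Denominator = 0.1309 + 0.0581 = 0.189
PPV = 0.1309 / 0.189 = 0.692593
As percentage = 69.3


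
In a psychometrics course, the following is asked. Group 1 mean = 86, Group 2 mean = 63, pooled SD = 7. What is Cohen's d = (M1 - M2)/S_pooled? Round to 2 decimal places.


Cohen's d = (M1 - M2) / S_pooled
= (86 - 63) / 7
= 23 / 7
= 3.29


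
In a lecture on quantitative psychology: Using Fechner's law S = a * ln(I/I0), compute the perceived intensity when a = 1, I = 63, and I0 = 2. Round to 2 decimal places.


S = 1 * ln(63/2)
I/I0 = 31.5
ln(31.5) = 3.45
S = 1 * 3.45
= 3.45


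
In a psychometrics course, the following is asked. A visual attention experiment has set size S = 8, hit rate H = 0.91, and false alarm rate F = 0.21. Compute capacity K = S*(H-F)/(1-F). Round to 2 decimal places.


K = S * (H - F) / (1 - F)
H - F = 0.7
1 - F = 0.79
K = 8 * 0.7 / 0.79
= 7.09


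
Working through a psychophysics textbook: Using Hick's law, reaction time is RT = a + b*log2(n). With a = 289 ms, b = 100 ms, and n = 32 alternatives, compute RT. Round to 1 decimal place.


RT = 289 + 100 * log2(32)
log2(32) = 5.0
RT = 289 + 100 * 5.0
= 289 + 500.0
= 789.0 ms


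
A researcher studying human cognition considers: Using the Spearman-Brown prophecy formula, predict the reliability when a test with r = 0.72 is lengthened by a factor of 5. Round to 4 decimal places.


r_new = n*r / (1 + (n-1)*r)
Numerator = 5 * 0.72 = 3.6
Denominator = 1 + 4 * 0.72 = 3.88
r_new = 3.6 / 3.88
= 0.9278


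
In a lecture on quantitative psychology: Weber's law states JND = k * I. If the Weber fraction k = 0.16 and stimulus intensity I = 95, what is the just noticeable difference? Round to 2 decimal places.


JND = k * I
JND = 0.16 * 95
= 15.20


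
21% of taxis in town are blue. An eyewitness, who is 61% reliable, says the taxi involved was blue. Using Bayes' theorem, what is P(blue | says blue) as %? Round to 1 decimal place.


P(blue | says blue) = P(says blue | blue)*P(blue) / [P(says blue | blue)*P(blue) + P(says blue | not blue)*P(not blue)]
Numerator = 0.61 * 0.21 = 0.1281
False identification = 0.39 * 0.79 = 0.3081
P = 0.1281 / (0.1281 + 0.3081)
= 0.1281 / 0.4362
As percentage = 29.4


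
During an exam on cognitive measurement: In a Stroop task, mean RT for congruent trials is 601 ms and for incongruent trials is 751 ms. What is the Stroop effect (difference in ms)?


Stroop effect = RT(incongruent) - RT(congruent)
= 751 - 601
= 150 ms


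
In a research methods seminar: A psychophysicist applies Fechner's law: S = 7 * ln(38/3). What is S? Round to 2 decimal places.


S = 7 * ln(38/3)
I/I0 = 12.666667
ln(12.666667) = 2.539
S = 7 * 2.539
= 17.77


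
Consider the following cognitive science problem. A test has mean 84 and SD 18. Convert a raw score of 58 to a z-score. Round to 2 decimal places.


z = (X - mu) / sigma
= (58 - 84) / 18
= -26 / 18
= -1.44


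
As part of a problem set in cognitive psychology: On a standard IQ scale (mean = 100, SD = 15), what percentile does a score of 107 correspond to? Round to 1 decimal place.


z = (IQ - mean) / SD
z = (107 - 100) / 15 = 0.4667
Percentile = Phi(0.4667) * 100
Phi(0.4667) = 0.679643
= 68.0


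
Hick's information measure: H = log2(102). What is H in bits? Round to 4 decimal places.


H = log2(n)
H = log2(102)
= 6.6724


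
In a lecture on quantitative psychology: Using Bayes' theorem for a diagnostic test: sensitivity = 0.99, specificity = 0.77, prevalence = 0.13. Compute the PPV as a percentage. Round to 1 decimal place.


PPV = (sens * prev) / (sens * prev + (1-spec) * (1-prev))
Numerator = 0.99 * 0.13 = 0.1287
P(positive and no disease) = (1 - spec) * (1 - prev) = (1 - 0.77) * (1 - 0.13) = 0.2001
Denominator = 0.1287 + 0.2001 = 0.3288
PPV = 0.1287 / 0.3288 = 0.391423
As percentage = 39.1


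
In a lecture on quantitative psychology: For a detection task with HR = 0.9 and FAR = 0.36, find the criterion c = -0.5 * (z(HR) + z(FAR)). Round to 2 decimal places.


c = -0.5 * (z(HR) + z(FAR))
z(0.9) = 1.2816
z(0.36) = -0.3585
c = -0.5 * (1.2816 + -0.3585)
= -0.5 * 0.9231
= -0.46


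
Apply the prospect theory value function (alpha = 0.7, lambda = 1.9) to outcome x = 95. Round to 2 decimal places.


Since x = 95 >= 0, use v(x) = x^0.7
95^0.7 = 24.233
v(95) = 24.23


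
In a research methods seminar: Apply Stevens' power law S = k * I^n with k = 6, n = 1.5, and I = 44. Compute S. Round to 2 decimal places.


S = 6 * 44^1.5
44^1.5 = 291.863
S = 6 * 291.863
= 1751.18


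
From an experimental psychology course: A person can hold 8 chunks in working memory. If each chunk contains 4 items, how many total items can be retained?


Total items = chunks * items_per_chunk
= 8 * 4
= 32


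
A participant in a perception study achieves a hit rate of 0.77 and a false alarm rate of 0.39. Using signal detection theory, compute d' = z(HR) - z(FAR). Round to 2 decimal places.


d' = z(HR) - z(FAR)
z(0.77) = 0.7388
z(0.39) = -0.2793
d' = 0.7388 - -0.2793
= 1.02


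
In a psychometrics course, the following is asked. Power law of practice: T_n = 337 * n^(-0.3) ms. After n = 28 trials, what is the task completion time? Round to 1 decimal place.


T_n = 337 * 28^(-0.3)
28^(-0.3) = 0.368004
T_n = 337 * 0.368004
= 124.0 ms


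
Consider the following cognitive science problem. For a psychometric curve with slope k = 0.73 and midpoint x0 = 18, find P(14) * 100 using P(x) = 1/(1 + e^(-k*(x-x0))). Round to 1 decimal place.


P(x) = 1/(1 + e^(-0.73*(14 - 18)))
Exponent = -0.73 * -4 = 2.92
e^(2.92) = 18.541287
P = 1/(1 + 18.541287) = 0.051174
Percentage = 5.1


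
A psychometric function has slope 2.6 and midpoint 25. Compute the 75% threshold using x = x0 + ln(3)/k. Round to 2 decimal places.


At P = 0.75: 0.75 = 1/(1 + e^(-k*(x-x0)))
Solving: e^(-k*(x-x0)) = 1/3
x = x0 + ln(3)/k
ln(3) = 1.0986
x = 25 + 1.0986/2.6
= 25 + 0.4225
= 25.42


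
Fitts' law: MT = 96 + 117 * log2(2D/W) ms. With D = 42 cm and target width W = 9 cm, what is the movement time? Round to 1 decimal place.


MT = 96 + 117 * log2(2*42/9)
2D/W = 9.333333
log2(9.333333) = 3.2224
MT = 96 + 117 * 3.2224
= 473.0 ms


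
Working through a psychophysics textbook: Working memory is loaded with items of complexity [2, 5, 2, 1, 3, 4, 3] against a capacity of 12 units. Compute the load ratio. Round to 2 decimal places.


Total complexity = 2 + 5 + 2 + 1 + 3 + 4 + 3 = 20
Load = total / capacity = 20 / 12
= 1.67


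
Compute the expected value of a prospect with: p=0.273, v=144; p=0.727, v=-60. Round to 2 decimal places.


EU = sum(p_i * v_i)
0.273 * 144 = 39.312
0.727 * -60 = -43.62
EU = 39.312 + -43.62
= -4.31


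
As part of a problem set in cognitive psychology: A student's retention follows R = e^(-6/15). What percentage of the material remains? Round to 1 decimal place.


R = e^(-t/S)
-t/S = -6/15 = -0.4
R = e^(-0.4) = 0.67032
Percentage = 0.67032 * 100
= 67.0


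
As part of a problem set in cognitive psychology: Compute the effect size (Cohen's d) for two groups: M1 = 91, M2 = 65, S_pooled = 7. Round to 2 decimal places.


Cohen's d = (M1 - M2) / S_pooled
= (91 - 65) / 7
= 26 / 7
= 3.71


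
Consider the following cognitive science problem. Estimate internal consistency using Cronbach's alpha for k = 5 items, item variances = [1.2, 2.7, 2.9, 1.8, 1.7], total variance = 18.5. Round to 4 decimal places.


alpha = (k/(k-1)) * (1 - sum(s_i^2)/s_total^2)
sum(item variances) = 10.3
k/(k-1) = 5/4 = 1.25
1 - 10.3/18.5 = 1 - 0.556757 = 0.443243
alpha = 1.25 * 0.443243
= 0.5541


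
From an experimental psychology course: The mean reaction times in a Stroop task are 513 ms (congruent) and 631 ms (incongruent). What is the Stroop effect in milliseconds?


Stroop effect = RT(incongruent) - RT(congruent)
= 631 - 513
= 118 ms


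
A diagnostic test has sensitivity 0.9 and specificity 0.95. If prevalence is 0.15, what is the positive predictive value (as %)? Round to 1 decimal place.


PPV = (sens * prev) / (sens * prev + (1-spec) * (1-prev))
Numerator = 0.9 * 0.15 = 0.135
P(positive and no disease) = (1 - spec) * (1 - prev) = (1 - 0.95) * (1 - 0.15) = 0.0425
Denominator = 0.135 + 0.0425 = 0.1775
PPV = 0.135 / 0.1775 = 0.760563
As percentage = 76.1


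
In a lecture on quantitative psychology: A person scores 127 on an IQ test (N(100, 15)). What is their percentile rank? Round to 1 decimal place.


z = (IQ - mean) / SD
z = (127 - 100) / 15 = 1.8
Percentile = Phi(1.8) * 100
Phi(1.8) = 0.96407
= 96.4


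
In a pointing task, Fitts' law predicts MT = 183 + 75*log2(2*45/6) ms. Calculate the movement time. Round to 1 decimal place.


MT = 183 + 75 * log2(2*45/6)
2D/W = 15.0
log2(15.0) = 3.9069
MT = 183 + 75 * 3.9069
= 476.0 ms


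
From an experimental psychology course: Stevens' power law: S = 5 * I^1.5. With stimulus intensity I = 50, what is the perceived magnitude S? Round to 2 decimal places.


S = 5 * 50^1.5
50^1.5 = 353.5534
S = 5 * 353.5534
= 1767.77


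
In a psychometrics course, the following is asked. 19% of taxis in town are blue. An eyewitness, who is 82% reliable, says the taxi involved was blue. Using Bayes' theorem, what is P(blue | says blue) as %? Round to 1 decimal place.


P(blue | says blue) = P(says blue | blue)*P(blue) / [P(says blue | blue)*P(blue) + P(says blue | not blue)*P(not blue)]
Numerator = 0.82 * 0.19 = 0.1558
False identification = 0.18 * 0.81 = 0.1458
P = 0.1558 / (0.1558 + 0.1458)
= 0.1558 / 0.3016
As percentage = 51.7


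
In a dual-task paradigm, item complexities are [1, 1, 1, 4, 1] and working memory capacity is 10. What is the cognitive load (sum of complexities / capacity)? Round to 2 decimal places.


Total complexity = 1 + 1 + 1 + 4 + 1 = 8
Load = total / capacity = 8 / 10
= 0.80


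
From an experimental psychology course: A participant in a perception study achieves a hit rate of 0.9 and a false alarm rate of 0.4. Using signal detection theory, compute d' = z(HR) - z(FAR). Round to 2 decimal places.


d' = z(HR) - z(FAR)
z(0.9) = 1.2816
z(0.4) = -0.2533
d' = 1.2816 - -0.2533
= 1.53


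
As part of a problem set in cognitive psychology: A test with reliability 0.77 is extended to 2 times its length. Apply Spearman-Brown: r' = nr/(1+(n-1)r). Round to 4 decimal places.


r_new = n*r / (1 + (n-1)*r)
Numerator = 2 * 0.77 = 1.54
Denominator = 1 + 1 * 0.77 = 1.77
r_new = 1.54 / 1.77
= 0.8701


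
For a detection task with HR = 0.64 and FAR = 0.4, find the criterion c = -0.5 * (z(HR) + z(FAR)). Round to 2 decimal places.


c = -0.5 * (z(HR) + z(FAR))
z(0.64) = 0.3585
z(0.4) = -0.2533
c = -0.5 * (0.3585 + -0.2533)
= -0.5 * 0.1052
= -0.05


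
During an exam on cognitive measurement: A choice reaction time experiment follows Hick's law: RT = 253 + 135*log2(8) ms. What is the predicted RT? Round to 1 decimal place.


RT = 253 + 135 * log2(8)
log2(8) = 3.0
RT = 253 + 135 * 3.0
= 253 + 405.0
= 658.0 ms


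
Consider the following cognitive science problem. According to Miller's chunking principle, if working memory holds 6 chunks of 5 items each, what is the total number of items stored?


Total items = chunks * items_per_chunk
= 6 * 5
= 30


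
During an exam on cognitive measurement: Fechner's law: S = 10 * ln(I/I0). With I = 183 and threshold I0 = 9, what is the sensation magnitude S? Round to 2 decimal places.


S = 10 * ln(183/9)
I/I0 = 20.333333
ln(20.333333) = 3.0123
S = 10 * 3.0123
= 30.12


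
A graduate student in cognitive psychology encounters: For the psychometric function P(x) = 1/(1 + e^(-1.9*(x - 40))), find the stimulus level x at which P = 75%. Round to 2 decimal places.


At P = 0.75: 0.75 = 1/(1 + e^(-k*(x-x0)))
Solving: e^(-k*(x-x0)) = 1/3
x = x0 + ln(3)/k
ln(3) = 1.0986
x = 40 + 1.0986/1.9
= 40 + 0.5782
= 40.58


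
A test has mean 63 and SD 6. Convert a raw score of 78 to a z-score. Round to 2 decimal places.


z = (X - mu) / sigma
= (78 - 63) / 6
= 15 / 6
= 2.50


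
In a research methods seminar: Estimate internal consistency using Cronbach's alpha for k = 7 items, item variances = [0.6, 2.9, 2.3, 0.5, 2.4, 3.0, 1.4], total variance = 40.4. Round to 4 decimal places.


alpha = (k/(k-1)) * (1 - sum(s_i^2)/s_total^2)
sum(item variances) = 13.1
k/(k-1) = 7/6 = 1.166667
1 - 13.1/40.4 = 1 - 0.324257 = 0.675743
alpha = 1.166667 * 0.675743
= 0.7884


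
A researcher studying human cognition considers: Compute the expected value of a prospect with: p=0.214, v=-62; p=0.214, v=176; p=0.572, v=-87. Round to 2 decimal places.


EU = sum(p_i * v_i)
0.214 * -62 = -13.268
0.214 * 176 = 37.664
0.572 * -87 = -49.764
EU = -13.268 + 37.664 + -49.764
= -25.37


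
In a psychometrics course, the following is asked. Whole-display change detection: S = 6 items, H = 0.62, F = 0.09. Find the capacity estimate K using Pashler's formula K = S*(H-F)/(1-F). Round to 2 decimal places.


K = S * (H - F) / (1 - F)
H - F = 0.53
1 - F = 0.91
K = 6 * 0.53 / 0.91
= 3.49


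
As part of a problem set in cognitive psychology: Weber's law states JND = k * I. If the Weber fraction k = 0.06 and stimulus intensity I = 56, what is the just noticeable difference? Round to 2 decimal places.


JND = k * I
JND = 0.06 * 56
= 3.36


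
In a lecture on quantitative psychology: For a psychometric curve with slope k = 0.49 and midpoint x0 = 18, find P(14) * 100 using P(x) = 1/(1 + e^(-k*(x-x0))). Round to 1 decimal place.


P(x) = 1/(1 + e^(-0.49*(14 - 18)))
Exponent = -0.49 * -4 = 1.96
e^(1.96) = 7.099327
P = 1/(1 + 7.099327) = 0.123467
Percentage = 12.3


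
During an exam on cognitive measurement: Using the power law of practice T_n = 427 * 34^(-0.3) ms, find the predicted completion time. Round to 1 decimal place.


T_n = 427 * 34^(-0.3)
34^(-0.3) = 0.347181
T_n = 427 * 0.347181
= 148.2 ms


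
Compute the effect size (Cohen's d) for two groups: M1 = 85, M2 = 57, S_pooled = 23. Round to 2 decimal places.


Cohen's d = (M1 - M2) / S_pooled
= (85 - 57) / 23
= 28 / 23
= 1.22


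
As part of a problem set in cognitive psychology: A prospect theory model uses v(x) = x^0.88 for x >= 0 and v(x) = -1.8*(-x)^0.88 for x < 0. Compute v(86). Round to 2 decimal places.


Since x = 86 >= 0, use v(x) = x^0.88
86^0.88 = 50.3917
v(86) = 50.39


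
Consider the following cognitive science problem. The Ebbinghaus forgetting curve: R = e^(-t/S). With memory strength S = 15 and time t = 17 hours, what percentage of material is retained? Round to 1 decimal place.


R = e^(-t/S)
-t/S = -17/15 = -1.133333
R = e^(-1.133333) = 0.321958
Percentage = 0.321958 * 100
= 32.2


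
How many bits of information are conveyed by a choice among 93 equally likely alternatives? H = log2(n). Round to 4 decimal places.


H = log2(n)
H = log2(93)
= 6.5392


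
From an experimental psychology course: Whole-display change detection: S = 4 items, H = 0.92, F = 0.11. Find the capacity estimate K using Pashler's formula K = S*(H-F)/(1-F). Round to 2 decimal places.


K = S * (H - F) / (1 - F)
H - F = 0.81
1 - F = 0.89
K = 4 * 0.81 / 0.89
= 3.64


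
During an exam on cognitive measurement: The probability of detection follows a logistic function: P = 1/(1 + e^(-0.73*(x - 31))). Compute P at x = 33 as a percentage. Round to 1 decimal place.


P(x) = 1/(1 + e^(-0.73*(33 - 31)))
Exponent = -0.73 * 2 = -1.46
e^(-1.46) = 0.232236
P = 1/(1 + 0.232236) = 0.811533
Percentage = 81.2


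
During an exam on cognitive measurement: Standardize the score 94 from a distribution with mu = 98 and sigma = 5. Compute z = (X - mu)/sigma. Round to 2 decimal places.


z = (X - mu) / sigma
= (94 - 98) / 5
= -4 / 5
= -0.80


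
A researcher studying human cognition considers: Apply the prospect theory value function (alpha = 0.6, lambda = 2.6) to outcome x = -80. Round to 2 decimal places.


Since x = -80 < 0, use v(x) = -lambda*(-x)^alpha
(-x) = 80
80^0.6 = 13.8629
v(-80) = -2.6 * 13.8629
= -36.04


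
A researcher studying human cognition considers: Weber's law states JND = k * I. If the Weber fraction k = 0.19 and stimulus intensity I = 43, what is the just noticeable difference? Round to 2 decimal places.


JND = k * I
JND = 0.19 * 43
= 8.17


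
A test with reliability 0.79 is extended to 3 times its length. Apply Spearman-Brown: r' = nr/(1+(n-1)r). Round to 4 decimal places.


r_new = n*r / (1 + (n-1)*r)
Numerator = 3 * 0.79 = 2.37
Denominator = 1 + 2 * 0.79 = 2.58
r_new = 2.37 / 2.58
= 0.9186


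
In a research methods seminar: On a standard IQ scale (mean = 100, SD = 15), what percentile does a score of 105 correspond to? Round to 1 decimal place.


z = (IQ - mean) / SD
z = (105 - 100) / 15 = 0.3333
Percentile = Phi(0.3333) * 100
Phi(0.3333) = 0.630546
= 63.1


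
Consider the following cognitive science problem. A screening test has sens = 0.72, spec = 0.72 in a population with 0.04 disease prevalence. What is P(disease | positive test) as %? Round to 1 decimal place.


PPV = (sens * prev) / (sens * prev + (1-spec) * (1-prev))
Numerator = 0.72 * 0.04 = 0.0288
P(positive and no disease) = (1 - spec) * (1 - prev) = (1 - 0.72) * (1 - 0.04) = 0.2688
Denominator = 0.0288 + 0.2688 = 0.2976
PPV = 0.0288 / 0.2976 = 0.096774
As percentage = 9.7


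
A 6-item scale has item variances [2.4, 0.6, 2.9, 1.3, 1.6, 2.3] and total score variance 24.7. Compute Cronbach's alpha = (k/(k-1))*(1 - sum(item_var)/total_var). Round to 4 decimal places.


alpha = (k/(k-1)) * (1 - sum(s_i^2)/s_total^2)
sum(item variances) = 11.1
k/(k-1) = 6/5 = 1.2
1 - 11.1/24.7 = 1 - 0.449393 = 0.550607
alpha = 1.2 * 0.550607
= 0.6607


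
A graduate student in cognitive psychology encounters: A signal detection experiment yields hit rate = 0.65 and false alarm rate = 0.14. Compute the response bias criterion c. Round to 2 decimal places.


c = -0.5 * (z(HR) + z(FAR))
z(0.65) = 0.3853
z(0.14) = -1.0803
c = -0.5 * (0.3853 + -1.0803)
= -0.5 * -0.695
= 0.35


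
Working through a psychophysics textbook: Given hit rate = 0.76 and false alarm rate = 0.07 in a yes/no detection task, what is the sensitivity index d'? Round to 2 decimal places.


d' = z(HR) - z(FAR)
z(0.76) = 0.7063
z(0.07) = -1.4758
d' = 0.7063 - -1.4758
= 2.18


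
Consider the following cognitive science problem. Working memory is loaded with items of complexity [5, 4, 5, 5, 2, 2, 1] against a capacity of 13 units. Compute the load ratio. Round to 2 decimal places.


Total complexity = 5 + 4 + 5 + 5 + 2 + 2 + 1 = 24
Load = total / capacity = 24 / 13
= 1.85


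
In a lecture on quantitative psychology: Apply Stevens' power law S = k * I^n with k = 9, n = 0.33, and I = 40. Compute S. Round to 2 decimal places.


S = 9 * 40^0.33
40^0.33 = 3.3782
S = 9 * 3.3782
= 30.40


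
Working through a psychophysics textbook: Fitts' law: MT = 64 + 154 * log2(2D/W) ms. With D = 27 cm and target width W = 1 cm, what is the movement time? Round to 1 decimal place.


MT = 64 + 154 * log2(2*27/1)
2D/W = 54.0
log2(54.0) = 5.7549
MT = 64 + 154 * 5.7549
= 950.3 ms
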